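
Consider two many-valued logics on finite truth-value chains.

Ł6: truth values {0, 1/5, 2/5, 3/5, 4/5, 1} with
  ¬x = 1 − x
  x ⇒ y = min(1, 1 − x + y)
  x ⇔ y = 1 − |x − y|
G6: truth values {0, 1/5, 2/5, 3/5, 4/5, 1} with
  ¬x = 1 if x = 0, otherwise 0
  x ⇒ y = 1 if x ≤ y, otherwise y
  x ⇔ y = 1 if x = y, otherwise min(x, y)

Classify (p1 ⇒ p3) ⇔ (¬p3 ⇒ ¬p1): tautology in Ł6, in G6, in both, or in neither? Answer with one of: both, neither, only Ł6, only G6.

only Ł6

In Ł6: every assignment gives 1 — tautology.
In G6: at p1 = 2/5, p3 = 1/5 the value is 1/5 — not a tautology.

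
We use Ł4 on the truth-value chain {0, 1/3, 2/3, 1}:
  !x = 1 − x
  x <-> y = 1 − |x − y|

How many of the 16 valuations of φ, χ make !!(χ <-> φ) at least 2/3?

10

φ = 0, χ = 0 ↦ 1  ≥
φ = 0, χ = 1/3 ↦ 2/3  ≥
φ = 0, χ = 2/3 ↦ 1/3  <
φ = 0, χ = 1 ↦ 0  <
φ = 1/3, χ = 0 ↦ 2/3  ≥
φ = 1/3, χ = 1/3 ↦ 1  ≥
φ = 1/3, χ = 2/3 ↦ 2/3  ≥
φ = 1/3, χ = 1 ↦ 1/3  <
φ = 2/3, χ = 0 ↦ 1/3  <
φ = 2/3, χ = 1/3 ↦ 2/3  ≥
φ = 2/3, χ = 2/3 ↦ 1  ≥
φ = 2/3, χ = 1 ↦ 2/3  ≥
φ = 1, χ = 0 ↦ 0  <
φ = 1, χ = 1/3 ↦ 1/3  <
φ = 1, χ = 2/3 ↦ 2/3  ≥
φ = 1, χ = 1 ↦ 1  ≥
So 10 of the 16 assignments meet the threshold.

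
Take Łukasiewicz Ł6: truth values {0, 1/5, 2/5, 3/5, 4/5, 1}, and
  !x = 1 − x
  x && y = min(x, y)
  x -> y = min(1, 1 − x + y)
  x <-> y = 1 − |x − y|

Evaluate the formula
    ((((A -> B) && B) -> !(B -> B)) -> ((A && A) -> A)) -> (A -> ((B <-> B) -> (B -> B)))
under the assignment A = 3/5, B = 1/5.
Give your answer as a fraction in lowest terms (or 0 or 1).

A -> B = 3/5 -> 1/5 = 3/5
(A -> B) && B = 3/5 && 1/5 = 1/5
B -> B = 1/5 -> 1/5 = 1
!(B -> B) = !1 = 0
((A -> B) && B) -> !(B -> B) = 1/5 -> 0 = 4/5
A && A = 3/5 && 3/5 = 3/5
(A && A) -> A = 3/5 -> 3/5 = 1
(((A -> B) && B) -> !(B -> B)) -> ((A && A) -> A) = 4/5 -> 1 = 1
B <-> B = 1/5 <-> 1/5 = 1
B -> B = 1/5 -> 1/5 = 1
(B <-> B) -> (B -> B) = 1 -> 1 = 1
A -> ((B <-> B) -> (B -> B)) = 3/5 -> 1 = 1
((((A -> B) && B) -> !(B -> B)) -> ((A && A) -> A)) -> (A -> ((B <-> B) -> (B -> B))) = 1 -> 1 = 1

1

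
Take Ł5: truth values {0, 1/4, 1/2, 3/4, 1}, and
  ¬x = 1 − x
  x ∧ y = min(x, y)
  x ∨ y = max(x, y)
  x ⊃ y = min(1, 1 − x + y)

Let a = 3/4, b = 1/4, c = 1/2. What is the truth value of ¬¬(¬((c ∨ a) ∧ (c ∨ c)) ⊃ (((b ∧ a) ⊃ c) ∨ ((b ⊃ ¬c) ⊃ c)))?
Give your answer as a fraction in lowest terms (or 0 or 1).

1

c ∨ a = 1/2 ∨ 3/4 = 3/4
c ∨ c = 1/2 ∨ 1/2 = 1/2
(c ∨ a) ∧ (c ∨ c) = 3/4 ∧ 1/2 = 1/2
¬((c ∨ a) ∧ (c ∨ c)) = ¬1/2 = 1/2
b ∧ a = 1/4 ∧ 3/4 = 1/4
(b ∧ a) ⊃ c = 1/4 ⊃ 1/2 = 1
¬c = ¬1/2 = 1/2
b ⊃ ¬c = 1/4 ⊃ 1/2 = 1
(b ⊃ ¬c) ⊃ c = 1 ⊃ 1/2 = 1/2
((b ∧ a) ⊃ c) ∨ ((b ⊃ ¬c) ⊃ c) = 1 ∨ 1/2 = 1
¬((c ∨ a) ∧ (c ∨ c)) ⊃ (((b ∧ a) ⊃ c) ∨ ((b ⊃ ¬c) ⊃ c)) = 1/2 ⊃ 1 = 1
¬(¬((c ∨ a) ∧ (c ∨ c)) ⊃ (((b ∧ a) ⊃ c) ∨ ((b ⊃ ¬c) ⊃ c))) = ¬1 = 0
¬¬(¬((c ∨ a) ∧ (c ∨ c)) ⊃ (((b ∧ a) ⊃ c) ∨ ((b ⊃ ¬c) ⊃ c))) = ¬0 = 1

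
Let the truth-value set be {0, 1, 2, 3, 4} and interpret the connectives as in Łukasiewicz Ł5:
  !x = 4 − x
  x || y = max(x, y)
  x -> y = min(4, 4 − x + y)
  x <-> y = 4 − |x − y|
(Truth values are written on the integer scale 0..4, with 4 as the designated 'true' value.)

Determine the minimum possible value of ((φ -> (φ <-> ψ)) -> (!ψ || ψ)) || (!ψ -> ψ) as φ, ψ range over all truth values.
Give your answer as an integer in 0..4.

3

Take φ = 0, ψ = 1:
φ <-> ψ = 0 <-> 1 = 3
φ -> (φ <-> ψ) = 0 -> 3 = 4
!ψ = !1 = 3
!ψ || ψ = 3 || 1 = 3
(φ -> (φ <-> ψ)) -> (!ψ || ψ) = 4 -> 3 = 3
!ψ = !1 = 3
!ψ -> ψ = 3 -> 1 = 2
((φ -> (φ <-> ψ)) -> (!ψ || ψ)) || (!ψ -> ψ) = 3 || 2 = 3
No assignment yields a value below 3, so this is the minimum.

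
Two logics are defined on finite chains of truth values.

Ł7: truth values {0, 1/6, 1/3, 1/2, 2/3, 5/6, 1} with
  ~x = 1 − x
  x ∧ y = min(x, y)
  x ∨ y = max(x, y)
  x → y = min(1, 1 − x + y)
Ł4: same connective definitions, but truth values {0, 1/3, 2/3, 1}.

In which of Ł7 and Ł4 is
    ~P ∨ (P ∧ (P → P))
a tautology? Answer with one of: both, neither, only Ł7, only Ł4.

neither

In Ł7: at P = 1/6 the value is 5/6 — not a tautology.
In Ł4: at P = 1/3 the value is 2/3 — not a tautology.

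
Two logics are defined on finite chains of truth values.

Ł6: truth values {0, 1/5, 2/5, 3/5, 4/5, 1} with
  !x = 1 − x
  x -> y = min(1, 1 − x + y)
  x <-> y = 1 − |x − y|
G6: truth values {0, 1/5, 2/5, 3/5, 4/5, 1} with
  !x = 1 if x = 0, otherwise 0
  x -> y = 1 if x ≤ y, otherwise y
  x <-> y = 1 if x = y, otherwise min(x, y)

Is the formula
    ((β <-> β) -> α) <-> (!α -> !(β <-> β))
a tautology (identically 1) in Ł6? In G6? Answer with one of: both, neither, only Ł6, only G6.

only Ł6

In Ł6: every assignment gives 1 — tautology.
In G6: at α = 1/5, β = 0 the value is 1/5 — not a tautology.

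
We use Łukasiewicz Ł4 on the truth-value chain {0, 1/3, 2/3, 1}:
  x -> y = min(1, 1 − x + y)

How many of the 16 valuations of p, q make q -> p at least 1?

p = 0, q = 0 ↦ 1  ≥
p = 0, q = 1/3 ↦ 2/3  <
p = 0, q = 2/3 ↦ 1/3  <
p = 0, q = 1 ↦ 0  <
p = 1/3, q = 0 ↦ 1  ≥
p = 1/3, q = 1/3 ↦ 1  ≥
p = 1/3, q = 2/3 ↦ 2/3  <
p = 1/3, q = 1 ↦ 1/3  <
p = 2/3, q = 0 ↦ 1  ≥
p = 2/3, q = 1/3 ↦ 1  ≥
p = 2/3, q = 2/3 ↦ 1  ≥
p = 2/3, q = 1 ↦ 2/3  <
p = 1, q = 0 ↦ 1  ≥
p = 1, q = 1/3 ↦ 1  ≥
p = 1, q = 2/3 ↦ 1  ≥
p = 1, q = 1 ↦ 1  ≥
So 10 of the 16 assignments meet the threshold.

10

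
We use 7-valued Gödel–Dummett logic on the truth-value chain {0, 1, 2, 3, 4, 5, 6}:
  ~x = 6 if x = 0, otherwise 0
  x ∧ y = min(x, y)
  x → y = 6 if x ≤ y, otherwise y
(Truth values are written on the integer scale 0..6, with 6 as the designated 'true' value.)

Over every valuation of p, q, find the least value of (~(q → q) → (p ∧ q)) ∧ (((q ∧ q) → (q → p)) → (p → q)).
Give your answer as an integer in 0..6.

Take p = 1, q = 0:
q → q = 0 → 0 = 6
~(q → q) = ~6 = 0
p ∧ q = 1 ∧ 0 = 0
~(q → q) → (p ∧ q) = 0 → 0 = 6
q ∧ q = 0 ∧ 0 = 0
q → p = 0 → 1 = 6
(q ∧ q) → (q → p) = 0 → 6 = 6
p → q = 1 → 0 = 0
((q ∧ q) → (q → p)) → (p → q) = 6 → 0 = 0
(~(q → q) → (p ∧ q)) ∧ (((q ∧ q) → (q → p)) → (p → q)) = 6 ∧ 0 = 0
No assignment yields a value below 0, so this is the minimum.

0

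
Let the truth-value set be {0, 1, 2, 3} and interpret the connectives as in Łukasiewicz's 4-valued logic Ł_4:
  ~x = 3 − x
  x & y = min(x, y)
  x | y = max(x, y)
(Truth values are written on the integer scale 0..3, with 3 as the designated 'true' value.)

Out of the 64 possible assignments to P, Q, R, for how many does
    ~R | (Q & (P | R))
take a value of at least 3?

22

value 3: 22 assignments (counts)
value 2: 26 assignments
value 1: 12 assignments
value 0: 4 assignments
So 22 of the 64 assignments meet the threshold.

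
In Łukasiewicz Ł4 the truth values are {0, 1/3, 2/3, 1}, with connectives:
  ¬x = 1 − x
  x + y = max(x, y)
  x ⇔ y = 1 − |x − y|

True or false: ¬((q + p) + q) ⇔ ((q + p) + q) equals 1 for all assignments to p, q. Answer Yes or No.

Counterexample: take p = 0, q = 0.
q + p = 0 + 0 = 0
(q + p) + q = 0 + 0 = 0
¬((q + p) + q) = ¬0 = 1
q + p = 0 + 0 = 0
(q + p) + q = 0 + 0 = 0
¬((q + p) + q) ⇔ ((q + p) + q) = 1 ⇔ 0 = 0
This gives 0 ≠ 1.

No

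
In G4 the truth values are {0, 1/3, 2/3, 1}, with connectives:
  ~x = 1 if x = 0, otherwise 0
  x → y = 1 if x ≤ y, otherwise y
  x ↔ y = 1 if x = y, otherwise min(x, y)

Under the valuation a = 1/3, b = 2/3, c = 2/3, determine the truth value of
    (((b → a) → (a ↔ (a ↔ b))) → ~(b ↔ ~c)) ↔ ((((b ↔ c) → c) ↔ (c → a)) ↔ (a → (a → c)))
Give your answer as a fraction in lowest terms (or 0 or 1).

b → a = 2/3 → 1/3 = 1/3
a ↔ b = 1/3 ↔ 2/3 = 1/3
a ↔ (a ↔ b) = 1/3 ↔ 1/3 = 1
(b → a) → (a ↔ (a ↔ b)) = 1/3 → 1 = 1
~c = ~2/3 = 0
b ↔ ~c = 2/3 ↔ 0 = 0
~(b ↔ ~c) = ~0 = 1
((b → a) → (a ↔ (a ↔ b))) → ~(b ↔ ~c) = 1 → 1 = 1
b ↔ c = 2/3 ↔ 2/3 = 1
(b ↔ c) → c = 1 → 2/3 = 2/3
c → a = 2/3 → 1/3 = 1/3
((b ↔ c) → c) ↔ (c → a) = 2/3 ↔ 1/3 = 1/3
a → c = 1/3 → 2/3 = 1
a → (a → c) = 1/3 → 1 = 1
(((b ↔ c) → c) ↔ (c → a)) ↔ (a → (a → c)) = 1/3 ↔ 1 = 1/3
(((b → a) → (a ↔ (a ↔ b))) → ~(b ↔ ~c)) ↔ ((((b ↔ c) → c) ↔ (c → a)) ↔ (a → (a → c))) = 1 ↔ 1/3 = 1/3

1/3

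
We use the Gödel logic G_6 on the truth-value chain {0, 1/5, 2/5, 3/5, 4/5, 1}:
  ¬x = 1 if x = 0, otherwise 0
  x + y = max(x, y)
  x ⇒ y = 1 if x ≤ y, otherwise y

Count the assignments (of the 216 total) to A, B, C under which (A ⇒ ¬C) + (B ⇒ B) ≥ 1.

216

value 1: 216 assignments (counts)
So 216 of the 216 assignments meet the threshold.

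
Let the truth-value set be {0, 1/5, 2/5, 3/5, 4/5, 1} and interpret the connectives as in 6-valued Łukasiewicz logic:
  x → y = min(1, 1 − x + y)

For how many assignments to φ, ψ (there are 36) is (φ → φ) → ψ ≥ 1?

6

value 1: 6 assignments (counts)
value 4/5: 6 assignments
value 3/5: 6 assignments
value 2/5: 6 assignments
value 1/5: 6 assignments
value 0: 6 assignments
So 6 of the 36 assignments meet the threshold.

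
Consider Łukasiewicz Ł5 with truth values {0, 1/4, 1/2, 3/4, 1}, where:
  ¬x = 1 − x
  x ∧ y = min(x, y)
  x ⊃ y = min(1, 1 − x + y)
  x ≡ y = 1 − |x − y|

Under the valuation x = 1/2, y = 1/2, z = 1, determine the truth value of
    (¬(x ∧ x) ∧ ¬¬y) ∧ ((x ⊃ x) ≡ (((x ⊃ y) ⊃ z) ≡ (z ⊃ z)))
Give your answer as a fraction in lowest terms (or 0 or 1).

x ∧ x = 1/2 ∧ 1/2 = 1/2
¬(x ∧ x) = ¬1/2 = 1/2
¬y = ¬1/2 = 1/2
¬¬y = ¬1/2 = 1/2
¬(x ∧ x) ∧ ¬¬y = 1/2 ∧ 1/2 = 1/2
x ⊃ x = 1/2 ⊃ 1/2 = 1
x ⊃ y = 1/2 ⊃ 1/2 = 1
(x ⊃ y) ⊃ z = 1 ⊃ 1 = 1
z ⊃ z = 1 ⊃ 1 = 1
((x ⊃ y) ⊃ z) ≡ (z ⊃ z) = 1 ≡ 1 = 1
(x ⊃ x) ≡ (((x ⊃ y) ⊃ z) ≡ (z ⊃ z)) = 1 ≡ 1 = 1
(¬(x ∧ x) ∧ ¬¬y) ∧ ((x ⊃ x) ≡ (((x ⊃ y) ⊃ z) ≡ (z ⊃ z))) = 1/2 ∧ 1 = 1/2

1/2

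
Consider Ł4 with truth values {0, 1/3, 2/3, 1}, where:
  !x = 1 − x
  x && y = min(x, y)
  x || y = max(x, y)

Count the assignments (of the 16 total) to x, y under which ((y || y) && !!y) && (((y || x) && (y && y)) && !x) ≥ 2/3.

4

x = 0, y = 0 ↦ 0  <
x = 0, y = 1/3 ↦ 1/3  <
x = 0, y = 2/3 ↦ 2/3  ≥
x = 0, y = 1 ↦ 1  ≥
x = 1/3, y = 0 ↦ 0  <
x = 1/3, y = 1/3 ↦ 1/3  <
x = 1/3, y = 2/3 ↦ 2/3  ≥
x = 1/3, y = 1 ↦ 2/3  ≥
x = 2/3, y = 0 ↦ 0  <
x = 2/3, y = 1/3 ↦ 1/3  <
x = 2/3, y = 2/3 ↦ 1/3  <
x = 2/3, y = 1 ↦ 1/3  <
x = 1, y = 0 ↦ 0  <
x = 1, y = 1/3 ↦ 0  <
x = 1, y = 2/3 ↦ 0  <
x = 1, y = 1 ↦ 0  <
So 4 of the 16 assignments meet the threshold.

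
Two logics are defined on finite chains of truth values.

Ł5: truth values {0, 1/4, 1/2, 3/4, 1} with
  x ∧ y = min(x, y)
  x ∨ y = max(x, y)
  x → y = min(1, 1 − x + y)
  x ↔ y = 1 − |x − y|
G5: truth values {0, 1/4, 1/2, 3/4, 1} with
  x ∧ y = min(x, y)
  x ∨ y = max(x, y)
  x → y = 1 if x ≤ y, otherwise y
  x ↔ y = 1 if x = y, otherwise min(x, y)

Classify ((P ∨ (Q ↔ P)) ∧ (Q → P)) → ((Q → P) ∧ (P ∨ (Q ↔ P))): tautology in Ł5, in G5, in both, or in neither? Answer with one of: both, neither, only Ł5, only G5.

In Ł5: every assignment gives 1 — tautology.
In G5: every assignment gives 1 — tautology.

both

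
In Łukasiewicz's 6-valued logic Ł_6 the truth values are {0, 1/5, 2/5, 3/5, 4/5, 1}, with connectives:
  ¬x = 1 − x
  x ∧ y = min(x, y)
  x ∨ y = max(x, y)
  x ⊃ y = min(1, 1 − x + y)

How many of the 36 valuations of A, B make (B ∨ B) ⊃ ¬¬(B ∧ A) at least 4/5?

value 1: 21 assignments (counts)
value 4/5: 5 assignments (counts)
value 3/5: 4 assignments
value 2/5: 3 assignments
value 1/5: 2 assignments
value 0: 1 assignment
So 26 of the 36 assignments meet the threshold.

26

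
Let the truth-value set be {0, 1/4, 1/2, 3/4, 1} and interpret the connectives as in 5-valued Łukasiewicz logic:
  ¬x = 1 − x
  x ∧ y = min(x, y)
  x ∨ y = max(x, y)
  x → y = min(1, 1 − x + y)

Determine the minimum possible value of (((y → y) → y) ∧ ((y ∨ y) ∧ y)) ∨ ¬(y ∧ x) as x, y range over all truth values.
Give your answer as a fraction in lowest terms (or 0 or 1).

Take x = 1/2, y = 1/2:
y → y = 1/2 → 1/2 = 1
(y → y) → y = 1 → 1/2 = 1/2
y ∨ y = 1/2 ∨ 1/2 = 1/2
(y ∨ y) ∧ y = 1/2 ∧ 1/2 = 1/2
((y → y) → y) ∧ ((y ∨ y) ∧ y) = 1/2 ∧ 1/2 = 1/2
y ∧ x = 1/2 ∧ 1/2 = 1/2
¬(y ∧ x) = ¬1/2 = 1/2
(((y → y) → y) ∧ ((y ∨ y) ∧ y)) ∨ ¬(y ∧ x) = 1/2 ∨ 1/2 = 1/2
No assignment yields a value below 1/2, so this is the minimum.

1/2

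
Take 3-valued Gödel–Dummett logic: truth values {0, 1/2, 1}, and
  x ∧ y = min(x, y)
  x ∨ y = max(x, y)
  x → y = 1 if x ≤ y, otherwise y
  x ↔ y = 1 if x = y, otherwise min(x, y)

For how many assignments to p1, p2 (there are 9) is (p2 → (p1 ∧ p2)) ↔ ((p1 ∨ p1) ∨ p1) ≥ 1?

p1 = 0, p2 = 0 ↦ 0  <
p1 = 0, p2 = 1/2 ↦ 1  ≥
p1 = 0, p2 = 1 ↦ 1  ≥
p1 = 1/2, p2 = 0 ↦ 1/2  <
p1 = 1/2, p2 = 1/2 ↦ 1/2  <
p1 = 1/2, p2 = 1 ↦ 1  ≥
p1 = 1, p2 = 0 ↦ 1  ≥
p1 = 1, p2 = 1/2 ↦ 1  ≥
p1 = 1, p2 = 1 ↦ 1  ≥
So 6 of the 9 assignments meet the threshold.

6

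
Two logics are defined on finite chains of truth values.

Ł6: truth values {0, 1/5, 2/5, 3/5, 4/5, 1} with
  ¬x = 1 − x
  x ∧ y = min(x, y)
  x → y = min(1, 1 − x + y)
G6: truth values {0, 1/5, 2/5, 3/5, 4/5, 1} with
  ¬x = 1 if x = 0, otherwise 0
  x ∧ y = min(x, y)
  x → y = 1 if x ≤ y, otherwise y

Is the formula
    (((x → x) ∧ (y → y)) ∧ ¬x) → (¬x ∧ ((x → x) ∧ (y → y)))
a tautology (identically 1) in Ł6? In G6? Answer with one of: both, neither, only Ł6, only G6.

In Ł6: every assignment gives 1 — tautology.
In G6: every assignment gives 1 — tautology.

both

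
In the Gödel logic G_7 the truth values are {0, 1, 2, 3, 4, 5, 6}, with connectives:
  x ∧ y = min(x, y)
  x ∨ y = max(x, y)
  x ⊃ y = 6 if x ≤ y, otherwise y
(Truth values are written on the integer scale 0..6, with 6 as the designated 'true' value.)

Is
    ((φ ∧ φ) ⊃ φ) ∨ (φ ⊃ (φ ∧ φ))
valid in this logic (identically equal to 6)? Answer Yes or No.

Yes

φ = 0 ↦ 6
φ = 1 ↦ 6
φ = 2 ↦ 6
φ = 3 ↦ 6
φ = 4 ↦ 6
φ = 5 ↦ 6
φ = 6 ↦ 6
Every assignment gives a value ≥ 6.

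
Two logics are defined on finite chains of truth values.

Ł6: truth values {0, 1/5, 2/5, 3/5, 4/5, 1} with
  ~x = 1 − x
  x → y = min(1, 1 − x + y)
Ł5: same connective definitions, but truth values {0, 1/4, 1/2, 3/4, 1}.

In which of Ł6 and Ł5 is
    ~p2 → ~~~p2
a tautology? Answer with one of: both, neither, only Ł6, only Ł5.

both

In Ł6: every assignment gives 1 — tautology.
In Ł5: every assignment gives 1 — tautology.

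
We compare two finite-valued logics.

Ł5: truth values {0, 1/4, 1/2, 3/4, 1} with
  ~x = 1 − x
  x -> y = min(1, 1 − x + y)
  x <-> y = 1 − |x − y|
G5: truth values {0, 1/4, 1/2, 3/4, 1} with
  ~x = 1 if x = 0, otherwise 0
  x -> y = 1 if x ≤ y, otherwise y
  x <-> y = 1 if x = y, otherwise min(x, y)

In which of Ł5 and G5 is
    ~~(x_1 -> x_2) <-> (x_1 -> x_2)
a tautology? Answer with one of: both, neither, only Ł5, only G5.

only Ł5

In Ł5: every assignment gives 1 — tautology.
In G5: at x_1 = 1/2, x_2 = 1/4 the value is 1/4 — not a tautology.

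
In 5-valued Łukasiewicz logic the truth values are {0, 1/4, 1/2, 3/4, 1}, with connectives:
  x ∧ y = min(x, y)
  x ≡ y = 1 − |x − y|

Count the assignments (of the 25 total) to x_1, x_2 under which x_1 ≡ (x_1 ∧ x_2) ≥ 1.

value 1: 15 assignments (counts)
value 3/4: 4 assignments
value 1/2: 3 assignments
value 1/4: 2 assignments
value 0: 1 assignment
So 15 of the 25 assignments meet the threshold.

15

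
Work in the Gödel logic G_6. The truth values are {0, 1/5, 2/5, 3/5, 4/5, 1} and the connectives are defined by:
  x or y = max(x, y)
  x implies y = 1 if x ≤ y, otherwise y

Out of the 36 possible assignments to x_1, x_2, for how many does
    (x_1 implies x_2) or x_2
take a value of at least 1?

value 1: 21 assignments (counts)
value 4/5: 1 assignment
value 3/5: 2 assignments
value 2/5: 3 assignments
value 1/5: 4 assignments
value 0: 5 assignments
So 21 of the 36 assignments meet the threshold.

21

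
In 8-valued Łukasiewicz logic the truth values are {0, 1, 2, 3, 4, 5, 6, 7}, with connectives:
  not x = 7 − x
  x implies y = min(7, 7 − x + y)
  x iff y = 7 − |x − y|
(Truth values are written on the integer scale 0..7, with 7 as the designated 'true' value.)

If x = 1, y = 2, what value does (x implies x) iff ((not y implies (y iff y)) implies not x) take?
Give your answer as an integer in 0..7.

6

x implies x = 1 implies 1 = 7
not y = not 2 = 5
y iff y = 2 iff 2 = 7
not y implies (y iff y) = 5 implies 7 = 7
not x = not 1 = 6
(not y implies (y iff y)) implies not x = 7 implies 6 = 6
(x implies x) iff ((not y implies (y iff y)) implies not x) = 7 iff 6 = 6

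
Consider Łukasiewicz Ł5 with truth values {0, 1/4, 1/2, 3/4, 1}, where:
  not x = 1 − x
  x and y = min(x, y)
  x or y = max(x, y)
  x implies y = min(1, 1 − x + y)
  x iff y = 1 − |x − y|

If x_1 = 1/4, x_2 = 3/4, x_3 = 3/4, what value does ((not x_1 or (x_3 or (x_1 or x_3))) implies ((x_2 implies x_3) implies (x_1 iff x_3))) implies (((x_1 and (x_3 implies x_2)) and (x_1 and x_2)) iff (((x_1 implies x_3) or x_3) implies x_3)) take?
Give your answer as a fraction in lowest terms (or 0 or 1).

3/4

not x_1 = not 1/4 = 3/4
x_1 or x_3 = 1/4 or 3/4 = 3/4
x_3 or (x_1 or x_3) = 3/4 or 3/4 = 3/4
not x_1 or (x_3 or (x_1 or x_3)) = 3/4 or 3/4 = 3/4
x_2 implies x_3 = 3/4 implies 3/4 = 1
x_1 iff x_3 = 1/4 iff 3/4 = 1/2
(x_2 implies x_3) implies (x_1 iff x_3) = 1 implies 1/2 = 1/2
(not x_1 or (x_3 or (x_1 or x_3))) implies ((x_2 implies x_3) implies (x_1 iff x_3)) = 3/4 implies 1/2 = 3/4
x_3 implies x_2 = 3/4 implies 3/4 = 1
x_1 and (x_3 implies x_2) = 1/4 and 1 = 1/4
x_1 and x_2 = 1/4 and 3/4 = 1/4
(x_1 and (x_3 implies x_2)) and (x_1 and x_2) = 1/4 and 1/4 = 1/4
x_1 implies x_3 = 1/4 implies 3/4 = 1
(x_1 implies x_3) or x_3 = 1 or 3/4 = 1
((x_1 implies x_3) or x_3) implies x_3 = 1 implies 3/4 = 3/4
((x_1 and (x_3 implies x_2)) and (x_1 and x_2)) iff (((x_1 implies x_3) or x_3) implies x_3) = 1/4 iff 3/4 = 1/2
((not x_1 or (x_3 or (x_1 or x_3))) implies ((x_2 implies x_3) implies (x_1 iff x_3))) implies (((x_1 and (x_3 implies x_2)) and (x_1 and x_2)) iff (((x_1 implies x_3) or x_3) implies x_3)) = 3/4 implies 1/2 = 3/4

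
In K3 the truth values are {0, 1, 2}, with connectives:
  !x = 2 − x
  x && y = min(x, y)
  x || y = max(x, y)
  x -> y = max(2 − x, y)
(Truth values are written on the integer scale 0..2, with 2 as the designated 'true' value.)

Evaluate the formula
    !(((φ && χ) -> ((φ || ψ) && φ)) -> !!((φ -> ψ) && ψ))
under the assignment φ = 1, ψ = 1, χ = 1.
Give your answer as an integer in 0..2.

φ && χ = 1 && 1 = 1
φ || ψ = 1 || 1 = 1
(φ || ψ) && φ = 1 && 1 = 1
(φ && χ) -> ((φ || ψ) && φ) = 1 -> 1 = 1
φ -> ψ = 1 -> 1 = 1
(φ -> ψ) && ψ = 1 && 1 = 1
!((φ -> ψ) && ψ) = !1 = 1
!!((φ -> ψ) && ψ) = !1 = 1
((φ && χ) -> ((φ || ψ) && φ)) -> !!((φ -> ψ) && ψ) = 1 -> 1 = 1
!(((φ && χ) -> ((φ || ψ) && φ)) -> !!((φ -> ψ) && ψ)) = !1 = 1

1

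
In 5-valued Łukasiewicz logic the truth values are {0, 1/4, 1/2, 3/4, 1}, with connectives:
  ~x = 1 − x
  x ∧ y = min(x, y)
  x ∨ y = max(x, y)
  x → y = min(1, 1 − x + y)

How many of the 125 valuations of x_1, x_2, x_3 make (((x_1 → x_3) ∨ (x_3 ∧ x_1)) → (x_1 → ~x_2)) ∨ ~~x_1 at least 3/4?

122

value 1: 105 assignments (counts)
value 3/4: 17 assignments (counts)
value 1/2: 3 assignments
So 122 of the 125 assignments meet the threshold.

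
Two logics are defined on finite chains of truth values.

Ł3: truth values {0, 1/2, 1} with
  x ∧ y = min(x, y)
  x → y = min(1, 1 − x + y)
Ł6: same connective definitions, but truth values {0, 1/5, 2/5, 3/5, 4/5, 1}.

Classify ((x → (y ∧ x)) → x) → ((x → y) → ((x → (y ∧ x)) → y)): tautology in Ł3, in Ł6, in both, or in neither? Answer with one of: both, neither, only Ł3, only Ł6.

In Ł3: every assignment gives 1 — tautology.
In Ł6: every assignment gives 1 — tautology.

both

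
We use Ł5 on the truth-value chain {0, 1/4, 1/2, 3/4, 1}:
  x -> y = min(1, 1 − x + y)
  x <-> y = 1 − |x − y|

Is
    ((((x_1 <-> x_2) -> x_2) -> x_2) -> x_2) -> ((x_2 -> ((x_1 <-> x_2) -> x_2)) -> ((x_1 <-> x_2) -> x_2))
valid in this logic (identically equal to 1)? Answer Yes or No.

At x_1 = 1, x_2 = 1/2, for instance:
x_1 <-> x_2 = 1 <-> 1/2 = 1/2
(x_1 <-> x_2) -> x_2 = 1/2 -> 1/2 = 1
((x_1 <-> x_2) -> x_2) -> x_2 = 1 -> 1/2 = 1/2
(((x_1 <-> x_2) -> x_2) -> x_2) -> x_2 = 1/2 -> 1/2 = 1
x_2 -> ((x_1 <-> x_2) -> x_2) = 1/2 -> 1 = 1
(x_2 -> ((x_1 <-> x_2) -> x_2)) -> ((x_1 <-> x_2) -> x_2) = 1 -> 1 = 1
((((x_1 <-> x_2) -> x_2) -> x_2) -> x_2) -> ((x_2 -> ((x_1 <-> x_2) -> x_2)) -> ((x_1 <-> x_2) -> x_2)) = 1 -> 1 = 1
and checking the remaining 24 assignments likewise gives ≥ 1 in every case.

Yes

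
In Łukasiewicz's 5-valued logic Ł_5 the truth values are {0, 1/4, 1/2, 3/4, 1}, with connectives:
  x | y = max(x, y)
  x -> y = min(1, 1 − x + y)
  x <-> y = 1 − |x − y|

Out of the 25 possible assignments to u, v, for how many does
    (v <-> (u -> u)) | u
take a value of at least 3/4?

value 1: 9 assignments (counts)
value 3/4: 7 assignments (counts)
value 1/2: 5 assignments
value 1/4: 3 assignments
value 0: 1 assignment
So 16 of the 25 assignments meet the threshold.

16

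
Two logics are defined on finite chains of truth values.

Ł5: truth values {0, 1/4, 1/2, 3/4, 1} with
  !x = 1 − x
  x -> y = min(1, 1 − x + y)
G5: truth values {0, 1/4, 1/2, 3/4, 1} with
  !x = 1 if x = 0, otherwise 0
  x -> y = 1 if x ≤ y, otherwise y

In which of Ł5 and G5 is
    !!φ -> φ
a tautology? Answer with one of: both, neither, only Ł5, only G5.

only Ł5

In Ł5: every assignment gives 1 — tautology.
In G5: at φ = 1/4 the value is 1/4 — not a tautology.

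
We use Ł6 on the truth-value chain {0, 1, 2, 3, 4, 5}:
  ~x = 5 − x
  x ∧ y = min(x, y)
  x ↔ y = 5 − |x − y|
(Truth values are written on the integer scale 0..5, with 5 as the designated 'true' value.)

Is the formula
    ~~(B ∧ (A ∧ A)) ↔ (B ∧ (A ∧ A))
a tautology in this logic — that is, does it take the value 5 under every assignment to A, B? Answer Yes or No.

At A = 3, B = 2, for instance:
A ∧ A = 3 ∧ 3 = 3
B ∧ (A ∧ A) = 2 ∧ 3 = 2
~(B ∧ (A ∧ A)) = ~2 = 3
~~(B ∧ (A ∧ A)) = ~3 = 2
~~(B ∧ (A ∧ A)) ↔ (B ∧ (A ∧ A)) = 2 ↔ 2 = 5
and checking the remaining 35 assignments likewise gives ≥ 5 in every case.

Yes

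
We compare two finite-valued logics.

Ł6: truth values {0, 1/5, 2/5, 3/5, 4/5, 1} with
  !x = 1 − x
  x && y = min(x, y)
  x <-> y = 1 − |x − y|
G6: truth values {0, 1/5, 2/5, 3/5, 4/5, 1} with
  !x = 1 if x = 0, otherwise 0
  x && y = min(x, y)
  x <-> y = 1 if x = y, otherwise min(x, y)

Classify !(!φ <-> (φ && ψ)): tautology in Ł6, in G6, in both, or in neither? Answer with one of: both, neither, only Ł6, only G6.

In Ł6: at φ = 1/5, ψ = 0 the value is 4/5 — not a tautology.
In G6: at φ = 1/5, ψ = 0 the value is 0 — not a tautology.

neither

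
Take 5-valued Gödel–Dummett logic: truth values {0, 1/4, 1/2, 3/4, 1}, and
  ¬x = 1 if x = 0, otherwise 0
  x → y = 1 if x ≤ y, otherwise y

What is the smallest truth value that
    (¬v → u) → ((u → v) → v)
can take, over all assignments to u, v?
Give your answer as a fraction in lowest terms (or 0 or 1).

1/4

Take u = 0, v = 1/4:
¬v = ¬1/4 = 0
¬v → u = 0 → 0 = 1
u → v = 0 → 1/4 = 1
(u → v) → v = 1 → 1/4 = 1/4
(¬v → u) → ((u → v) → v) = 1 → 1/4 = 1/4
No assignment yields a value below 1/4, so this is the minimum.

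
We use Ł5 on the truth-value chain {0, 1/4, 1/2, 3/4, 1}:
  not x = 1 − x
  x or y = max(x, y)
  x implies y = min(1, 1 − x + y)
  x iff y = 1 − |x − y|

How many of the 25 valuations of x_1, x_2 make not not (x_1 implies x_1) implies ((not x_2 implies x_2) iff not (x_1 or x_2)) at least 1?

value 1: 2 assignments (counts)
value 3/4: 4 assignments
value 1/2: 5 assignments
value 1/4: 6 assignments
value 0: 8 assignments
So 2 of the 25 assignments meet the threshold.

2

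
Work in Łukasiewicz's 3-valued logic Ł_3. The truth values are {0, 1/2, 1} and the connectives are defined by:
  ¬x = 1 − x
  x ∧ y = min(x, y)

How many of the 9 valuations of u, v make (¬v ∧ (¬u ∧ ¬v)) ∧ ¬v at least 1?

1

u = 0, v = 0 ↦ 1  ≥
u = 0, v = 1/2 ↦ 1/2  <
u = 0, v = 1 ↦ 0  <
u = 1/2, v = 0 ↦ 1/2  <
u = 1/2, v = 1/2 ↦ 1/2  <
u = 1/2, v = 1 ↦ 0  <
u = 1, v = 0 ↦ 0  <
u = 1, v = 1/2 ↦ 0  <
u = 1, v = 1 ↦ 0  <
So 1 of the 9 assignments meets the threshold.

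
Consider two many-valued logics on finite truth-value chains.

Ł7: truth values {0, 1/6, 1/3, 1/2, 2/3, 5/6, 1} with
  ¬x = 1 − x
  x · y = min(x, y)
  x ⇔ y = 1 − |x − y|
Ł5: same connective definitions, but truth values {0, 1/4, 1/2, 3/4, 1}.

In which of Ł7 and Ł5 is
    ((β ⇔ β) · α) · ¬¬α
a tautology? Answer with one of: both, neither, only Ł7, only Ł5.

In Ł7: at α = 0, β = 0 the value is 0 — not a tautology.
In Ł5: at α = 0, β = 0 the value is 0 — not a tautology.

neither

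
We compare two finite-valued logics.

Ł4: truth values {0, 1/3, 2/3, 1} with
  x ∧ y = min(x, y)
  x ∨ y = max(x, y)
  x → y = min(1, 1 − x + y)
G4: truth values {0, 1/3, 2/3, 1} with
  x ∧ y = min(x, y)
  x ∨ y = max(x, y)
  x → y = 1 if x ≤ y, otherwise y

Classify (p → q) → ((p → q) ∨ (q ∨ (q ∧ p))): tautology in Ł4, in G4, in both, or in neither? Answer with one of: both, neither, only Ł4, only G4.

In Ł4: every assignment gives 1 — tautology.
In G4: every assignment gives 1 — tautology.

both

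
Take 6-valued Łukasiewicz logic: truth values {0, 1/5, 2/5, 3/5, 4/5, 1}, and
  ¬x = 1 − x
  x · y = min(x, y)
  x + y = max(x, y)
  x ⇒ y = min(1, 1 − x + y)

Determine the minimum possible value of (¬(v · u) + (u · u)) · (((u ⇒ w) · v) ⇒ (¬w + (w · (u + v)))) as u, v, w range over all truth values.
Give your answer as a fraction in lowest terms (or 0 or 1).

Take u = 0, v = 1, w = 2/5:
v · u = 1 · 0 = 0
¬(v · u) = ¬0 = 1
u · u = 0 · 0 = 0
¬(v · u) + (u · u) = 1 + 0 = 1
u ⇒ w = 0 ⇒ 2/5 = 1
(u ⇒ w) · v = 1 · 1 = 1
¬w = ¬2/5 = 3/5
u + v = 0 + 1 = 1
w · (u + v) = 2/5 · 1 = 2/5
¬w + (w · (u + v)) = 3/5 + 2/5 = 3/5
((u ⇒ w) · v) ⇒ (¬w + (w · (u + v))) = 1 ⇒ 3/5 = 3/5
(¬(v · u) + (u · u)) · (((u ⇒ w) · v) ⇒ (¬w + (w · (u + v)))) = 1 · 3/5 = 3/5
No assignment yields a value below 3/5, so this is the minimum.

3/5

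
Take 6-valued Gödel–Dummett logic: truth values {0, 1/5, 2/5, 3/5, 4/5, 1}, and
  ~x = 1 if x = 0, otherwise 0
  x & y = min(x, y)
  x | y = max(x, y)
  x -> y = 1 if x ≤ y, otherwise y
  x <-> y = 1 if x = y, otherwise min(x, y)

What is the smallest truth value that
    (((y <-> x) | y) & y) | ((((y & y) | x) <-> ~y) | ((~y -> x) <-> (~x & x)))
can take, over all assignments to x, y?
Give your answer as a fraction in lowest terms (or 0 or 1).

Take x = 0, y = 1/5:
y <-> x = 1/5 <-> 0 = 0
(y <-> x) | y = 0 | 1/5 = 1/5
((y <-> x) | y) & y = 1/5 & 1/5 = 1/5
y & y = 1/5 & 1/5 = 1/5
(y & y) | x = 1/5 | 0 = 1/5
~y = ~1/5 = 0
((y & y) | x) <-> ~y = 1/5 <-> 0 = 0
~y = ~1/5 = 0
~y -> x = 0 -> 0 = 1
~x = ~0 = 1
~x & x = 1 & 0 = 0
(~y -> x) <-> (~x & x) = 1 <-> 0 = 0
(((y & y) | x) <-> ~y) | ((~y -> x) <-> (~x & x)) = 0 | 0 = 0
(((y <-> x) | y) & y) | ((((y & y) | x) <-> ~y) | ((~y -> x) <-> (~x & x))) = 1/5 | 0 = 1/5
No assignment yields a value below 1/5, so this is the minimum.

1/5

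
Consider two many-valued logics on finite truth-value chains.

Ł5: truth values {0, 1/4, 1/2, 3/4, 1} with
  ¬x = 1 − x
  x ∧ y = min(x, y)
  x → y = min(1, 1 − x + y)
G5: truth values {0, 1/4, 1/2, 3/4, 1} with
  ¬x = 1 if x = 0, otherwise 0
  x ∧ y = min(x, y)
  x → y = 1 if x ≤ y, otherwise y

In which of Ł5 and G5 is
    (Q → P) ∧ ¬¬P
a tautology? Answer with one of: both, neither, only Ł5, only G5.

In Ł5: at P = 0, Q = 0 the value is 0 — not a tautology.
In G5: at P = 0, Q = 0 the value is 0 — not a tautology.

neither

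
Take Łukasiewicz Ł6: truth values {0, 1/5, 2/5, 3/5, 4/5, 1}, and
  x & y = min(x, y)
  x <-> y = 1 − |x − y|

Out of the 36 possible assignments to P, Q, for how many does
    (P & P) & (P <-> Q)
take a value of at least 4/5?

5

value 1: 1 assignment (counts)
value 4/5: 4 assignments (counts)
value 3/5: 7 assignments
value 2/5: 9 assignments
value 1/5: 8 assignments
value 0: 7 assignments
So 5 of the 36 assignments meet the threshold.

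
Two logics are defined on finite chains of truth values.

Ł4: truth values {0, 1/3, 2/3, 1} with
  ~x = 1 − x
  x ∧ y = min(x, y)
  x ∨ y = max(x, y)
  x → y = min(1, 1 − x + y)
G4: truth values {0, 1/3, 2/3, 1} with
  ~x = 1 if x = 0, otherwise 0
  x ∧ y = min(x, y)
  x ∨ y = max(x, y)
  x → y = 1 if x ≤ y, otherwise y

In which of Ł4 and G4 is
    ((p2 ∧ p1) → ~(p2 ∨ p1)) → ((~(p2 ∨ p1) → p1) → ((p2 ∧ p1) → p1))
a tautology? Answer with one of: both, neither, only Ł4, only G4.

In Ł4: every assignment gives 1 — tautology.
In G4: every assignment gives 1 — tautology.

both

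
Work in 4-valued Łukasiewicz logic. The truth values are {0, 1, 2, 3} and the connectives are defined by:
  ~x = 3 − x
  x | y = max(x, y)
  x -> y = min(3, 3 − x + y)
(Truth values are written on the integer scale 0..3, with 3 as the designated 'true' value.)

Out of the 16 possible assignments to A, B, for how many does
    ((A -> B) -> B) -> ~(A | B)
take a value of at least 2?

A = 0, B = 0 ↦ 3  ≥
A = 0, B = 1 ↦ 3  ≥
A = 0, B = 2 ↦ 2  ≥
A = 0, B = 3 ↦ 0  <
A = 1, B = 0 ↦ 3  ≥
A = 1, B = 1 ↦ 3  ≥
A = 1, B = 2 ↦ 2  ≥
A = 1, B = 3 ↦ 0  <
A = 2, B = 0 ↦ 2  ≥
A = 2, B = 1 ↦ 2  ≥
A = 2, B = 2 ↦ 2  ≥
A = 2, B = 3 ↦ 0  <
A = 3, B = 0 ↦ 0  <
A = 3, B = 1 ↦ 0  <
A = 3, B = 2 ↦ 0  <
A = 3, B = 3 ↦ 0  <
So 9 of the 16 assignments meet the threshold.

9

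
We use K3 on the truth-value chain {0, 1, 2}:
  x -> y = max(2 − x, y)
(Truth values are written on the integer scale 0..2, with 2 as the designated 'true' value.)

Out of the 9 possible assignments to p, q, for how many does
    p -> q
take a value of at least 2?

5

p = 0, q = 0 ↦ 2  ≥
p = 0, q = 1 ↦ 2  ≥
p = 0, q = 2 ↦ 2  ≥
p = 1, q = 0 ↦ 1  <
p = 1, q = 1 ↦ 1  <
p = 1, q = 2 ↦ 2  ≥
p = 2, q = 0 ↦ 0  <
p = 2, q = 1 ↦ 1  <
p = 2, q = 2 ↦ 2  ≥
So 5 of the 9 assignments meet the threshold.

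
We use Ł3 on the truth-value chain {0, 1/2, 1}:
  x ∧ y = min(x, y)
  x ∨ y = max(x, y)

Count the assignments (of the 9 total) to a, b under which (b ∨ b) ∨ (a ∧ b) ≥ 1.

3

a = 0, b = 0 ↦ 0  <
a = 0, b = 1/2 ↦ 1/2  <
a = 0, b = 1 ↦ 1  ≥
a = 1/2, b = 0 ↦ 0  <
a = 1/2, b = 1/2 ↦ 1/2  <
a = 1/2, b = 1 ↦ 1  ≥
a = 1, b = 0 ↦ 0  <
a = 1, b = 1/2 ↦ 1/2  <
a = 1, b = 1 ↦ 1  ≥
So 3 of the 9 assignments meet the threshold.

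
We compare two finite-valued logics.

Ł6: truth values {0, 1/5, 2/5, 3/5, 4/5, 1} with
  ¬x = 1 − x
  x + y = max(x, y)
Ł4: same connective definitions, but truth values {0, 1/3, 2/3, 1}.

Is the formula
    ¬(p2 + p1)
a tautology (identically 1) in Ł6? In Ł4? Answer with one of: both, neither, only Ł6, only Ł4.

In Ł6: at p1 = 0, p2 = 1/5 the value is 4/5 — not a tautology.
In Ł4: at p1 = 0, p2 = 1/3 the value is 2/3 — not a tautology.

neither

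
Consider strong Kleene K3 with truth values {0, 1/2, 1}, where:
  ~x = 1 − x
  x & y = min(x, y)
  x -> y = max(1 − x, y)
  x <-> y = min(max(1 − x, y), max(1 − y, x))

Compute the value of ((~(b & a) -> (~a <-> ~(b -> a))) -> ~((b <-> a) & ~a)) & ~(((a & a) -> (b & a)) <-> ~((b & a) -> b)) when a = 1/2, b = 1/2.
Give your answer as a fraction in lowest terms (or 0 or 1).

b & a = 1/2 & 1/2 = 1/2
~(b & a) = ~1/2 = 1/2
~a = ~1/2 = 1/2
b -> a = 1/2 -> 1/2 = 1/2
~(b -> a) = ~1/2 = 1/2
~a <-> ~(b -> a) = 1/2 <-> 1/2 = 1/2
~(b & a) -> (~a <-> ~(b -> a)) = 1/2 -> 1/2 = 1/2
b <-> a = 1/2 <-> 1/2 = 1/2
~a = ~1/2 = 1/2
(b <-> a) & ~a = 1/2 & 1/2 = 1/2
~((b <-> a) & ~a) = ~1/2 = 1/2
(~(b & a) -> (~a <-> ~(b -> a))) -> ~((b <-> a) & ~a) = 1/2 -> 1/2 = 1/2
a & a = 1/2 & 1/2 = 1/2
b & a = 1/2 & 1/2 = 1/2
(a & a) -> (b & a) = 1/2 -> 1/2 = 1/2
b & a = 1/2 & 1/2 = 1/2
(b & a) -> b = 1/2 -> 1/2 = 1/2
~((b & a) -> b) = ~1/2 = 1/2
((a & a) -> (b & a)) <-> ~((b & a) -> b) = 1/2 <-> 1/2 = 1/2
~(((a & a) -> (b & a)) <-> ~((b & a) -> b)) = ~1/2 = 1/2
((~(b & a) -> (~a <-> ~(b -> a))) -> ~((b <-> a) & ~a)) & ~(((a & a) -> (b & a)) <-> ~((b & a) -> b)) = 1/2 & 1/2 = 1/2

1/2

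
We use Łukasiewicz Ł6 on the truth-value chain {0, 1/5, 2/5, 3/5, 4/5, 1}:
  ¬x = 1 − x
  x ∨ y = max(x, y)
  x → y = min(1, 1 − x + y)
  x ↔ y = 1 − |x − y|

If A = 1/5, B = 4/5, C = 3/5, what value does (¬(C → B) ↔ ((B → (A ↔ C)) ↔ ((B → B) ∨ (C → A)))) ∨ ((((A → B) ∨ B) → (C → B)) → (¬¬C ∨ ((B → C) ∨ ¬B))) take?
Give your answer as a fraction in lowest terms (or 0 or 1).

4/5

C → B = 3/5 → 4/5 = 1
¬(C → B) = ¬1 = 0
A ↔ C = 1/5 ↔ 3/5 = 3/5
B → (A ↔ C) = 4/5 → 3/5 = 4/5
B → B = 4/5 → 4/5 = 1
C → A = 3/5 → 1/5 = 3/5
(B → B) ∨ (C → A) = 1 ∨ 3/5 = 1
(B → (A ↔ C)) ↔ ((B → B) ∨ (C → A)) = 4/5 ↔ 1 = 4/5
¬(C → B) ↔ ((B → (A ↔ C)) ↔ ((B → B) ∨ (C → A))) = 0 ↔ 4/5 = 1/5
A → B = 1/5 → 4/5 = 1
(A → B) ∨ B = 1 ∨ 4/5 = 1
C → B = 3/5 → 4/5 = 1
((A → B) ∨ B) → (C → B) = 1 → 1 = 1
¬C = ¬3/5 = 2/5
¬¬C = ¬2/5 = 3/5
B → C = 4/5 → 3/5 = 4/5
¬B = ¬4/5 = 1/5
(B → C) ∨ ¬B = 4/5 ∨ 1/5 = 4/5
¬¬C ∨ ((B → C) ∨ ¬B) = 3/5 ∨ 4/5 = 4/5
(((A → B) ∨ B) → (C → B)) → (¬¬C ∨ ((B → C) ∨ ¬B)) = 1 → 4/5 = 4/5
(¬(C → B) ↔ ((B → (A ↔ C)) ↔ ((B → B) ∨ (C → A)))) ∨ ((((A → B) ∨ B) → (C → B)) → (¬¬C ∨ ((B → C) ∨ ¬B))) = 1/5 ∨ 4/5 = 4/5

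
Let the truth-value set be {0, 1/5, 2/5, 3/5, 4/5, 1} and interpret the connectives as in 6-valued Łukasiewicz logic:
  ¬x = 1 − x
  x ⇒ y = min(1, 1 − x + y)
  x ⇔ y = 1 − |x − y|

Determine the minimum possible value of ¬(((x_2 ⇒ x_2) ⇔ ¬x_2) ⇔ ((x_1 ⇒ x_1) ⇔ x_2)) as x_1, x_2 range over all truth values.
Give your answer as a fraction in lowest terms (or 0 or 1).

1/5

Take x_1 = 0, x_2 = 2/5:
x_2 ⇒ x_2 = 2/5 ⇒ 2/5 = 1
¬x_2 = ¬2/5 = 3/5
(x_2 ⇒ x_2) ⇔ ¬x_2 = 1 ⇔ 3/5 = 3/5
x_1 ⇒ x_1 = 0 ⇒ 0 = 1
(x_1 ⇒ x_1) ⇔ x_2 = 1 ⇔ 2/5 = 2/5
((x_2 ⇒ x_2) ⇔ ¬x_2) ⇔ ((x_1 ⇒ x_1) ⇔ x_2) = 3/5 ⇔ 2/5 = 4/5
¬(((x_2 ⇒ x_2) ⇔ ¬x_2) ⇔ ((x_1 ⇒ x_1) ⇔ x_2)) = ¬4/5 = 1/5
No assignment yields a value below 1/5, so this is the minimum.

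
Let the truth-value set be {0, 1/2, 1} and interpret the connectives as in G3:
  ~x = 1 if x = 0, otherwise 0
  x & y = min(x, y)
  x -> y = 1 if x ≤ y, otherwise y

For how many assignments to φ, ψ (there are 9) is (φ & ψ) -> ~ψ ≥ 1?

φ = 0, ψ = 0 ↦ 1  ≥
φ = 0, ψ = 1/2 ↦ 1  ≥
φ = 0, ψ = 1 ↦ 1  ≥
φ = 1/2, ψ = 0 ↦ 1  ≥
φ = 1/2, ψ = 1/2 ↦ 0  <
φ = 1/2, ψ = 1 ↦ 0  <
φ = 1, ψ = 0 ↦ 1  ≥
φ = 1, ψ = 1/2 ↦ 0  <
φ = 1, ψ = 1 ↦ 0  <
So 5 of the 9 assignments meet the threshold.

5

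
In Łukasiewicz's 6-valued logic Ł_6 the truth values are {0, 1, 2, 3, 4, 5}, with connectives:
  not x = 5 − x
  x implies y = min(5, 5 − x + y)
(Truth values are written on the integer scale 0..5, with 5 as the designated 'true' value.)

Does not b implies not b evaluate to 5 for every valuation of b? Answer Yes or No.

Yes

b = 0 ↦ 5
b = 1 ↦ 5
b = 2 ↦ 5
b = 3 ↦ 5
b = 4 ↦ 5
b = 5 ↦ 5
Every assignment gives a value ≥ 5.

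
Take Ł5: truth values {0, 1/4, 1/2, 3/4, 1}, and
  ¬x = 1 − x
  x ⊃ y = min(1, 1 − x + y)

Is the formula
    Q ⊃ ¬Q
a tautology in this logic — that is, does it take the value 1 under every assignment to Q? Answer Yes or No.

Counterexample: take Q = 3/4.
¬Q = ¬3/4 = 1/4
Q ⊃ ¬Q = 3/4 ⊃ 1/4 = 1/2
This gives 1/2 ≠ 1.

No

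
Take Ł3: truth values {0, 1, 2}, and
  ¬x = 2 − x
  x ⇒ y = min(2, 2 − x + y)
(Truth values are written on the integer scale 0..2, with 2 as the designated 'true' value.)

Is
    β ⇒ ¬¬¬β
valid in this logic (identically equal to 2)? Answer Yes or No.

Counterexample: take β = 2.
¬β = ¬2 = 0
¬¬β = ¬0 = 2
¬¬¬β = ¬2 = 0
β ⇒ ¬¬¬β = 2 ⇒ 0 = 0
This gives 0 ≠ 2.

No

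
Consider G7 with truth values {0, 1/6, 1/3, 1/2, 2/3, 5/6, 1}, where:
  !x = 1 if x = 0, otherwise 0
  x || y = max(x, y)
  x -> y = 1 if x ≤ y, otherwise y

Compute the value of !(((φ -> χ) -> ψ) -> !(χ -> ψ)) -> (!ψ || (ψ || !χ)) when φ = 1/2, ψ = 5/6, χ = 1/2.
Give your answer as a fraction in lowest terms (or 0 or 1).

φ -> χ = 1/2 -> 1/2 = 1
(φ -> χ) -> ψ = 1 -> 5/6 = 5/6
χ -> ψ = 1/2 -> 5/6 = 1
!(χ -> ψ) = !1 = 0
((φ -> χ) -> ψ) -> !(χ -> ψ) = 5/6 -> 0 = 0
!(((φ -> χ) -> ψ) -> !(χ -> ψ)) = !0 = 1
!ψ = !5/6 = 0
!χ = !1/2 = 0
ψ || !χ = 5/6 || 0 = 5/6
!ψ || (ψ || !χ) = 0 || 5/6 = 5/6
!(((φ -> χ) -> ψ) -> !(χ -> ψ)) -> (!ψ || (ψ || !χ)) = 1 -> 5/6 = 5/6

5/6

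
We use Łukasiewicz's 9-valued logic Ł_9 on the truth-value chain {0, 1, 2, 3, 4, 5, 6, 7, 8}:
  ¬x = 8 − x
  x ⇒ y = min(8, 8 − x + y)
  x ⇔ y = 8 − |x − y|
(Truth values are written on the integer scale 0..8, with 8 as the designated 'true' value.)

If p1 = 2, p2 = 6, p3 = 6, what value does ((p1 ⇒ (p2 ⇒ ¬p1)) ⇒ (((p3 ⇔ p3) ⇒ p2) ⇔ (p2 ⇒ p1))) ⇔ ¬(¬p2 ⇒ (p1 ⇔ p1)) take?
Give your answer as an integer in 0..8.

¬p1 = ¬2 = 6
p2 ⇒ ¬p1 = 6 ⇒ 6 = 8
p1 ⇒ (p2 ⇒ ¬p1) = 2 ⇒ 8 = 8
p3 ⇔ p3 = 6 ⇔ 6 = 8
(p3 ⇔ p3) ⇒ p2 = 8 ⇒ 6 = 6
p2 ⇒ p1 = 6 ⇒ 2 = 4
((p3 ⇔ p3) ⇒ p2) ⇔ (p2 ⇒ p1) = 6 ⇔ 4 = 6
(p1 ⇒ (p2 ⇒ ¬p1)) ⇒ (((p3 ⇔ p3) ⇒ p2) ⇔ (p2 ⇒ p1)) = 8 ⇒ 6 = 6
¬p2 = ¬6 = 2
p1 ⇔ p1 = 2 ⇔ 2 = 8
¬p2 ⇒ (p1 ⇔ p1) = 2 ⇒ 8 = 8
¬(¬p2 ⇒ (p1 ⇔ p1)) = ¬8 = 0
((p1 ⇒ (p2 ⇒ ¬p1)) ⇒ (((p3 ⇔ p3) ⇒ p2) ⇔ (p2 ⇒ p1))) ⇔ ¬(¬p2 ⇒ (p1 ⇔ p1)) = 6 ⇔ 0 = 2

2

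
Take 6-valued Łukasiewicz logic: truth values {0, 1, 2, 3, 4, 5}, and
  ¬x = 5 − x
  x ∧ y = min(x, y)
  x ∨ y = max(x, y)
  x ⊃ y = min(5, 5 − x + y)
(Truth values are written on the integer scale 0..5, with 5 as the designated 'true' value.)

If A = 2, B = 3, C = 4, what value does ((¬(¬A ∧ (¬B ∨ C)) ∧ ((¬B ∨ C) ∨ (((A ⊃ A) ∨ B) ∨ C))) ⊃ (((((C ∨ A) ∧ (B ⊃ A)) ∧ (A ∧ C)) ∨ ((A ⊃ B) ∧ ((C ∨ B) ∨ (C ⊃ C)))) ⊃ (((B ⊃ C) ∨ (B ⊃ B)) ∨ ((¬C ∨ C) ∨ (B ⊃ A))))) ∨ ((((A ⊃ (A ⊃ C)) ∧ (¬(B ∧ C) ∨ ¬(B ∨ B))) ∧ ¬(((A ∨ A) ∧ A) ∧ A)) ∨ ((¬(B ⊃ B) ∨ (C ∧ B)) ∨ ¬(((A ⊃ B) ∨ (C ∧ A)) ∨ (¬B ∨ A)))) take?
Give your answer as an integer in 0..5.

¬A = ¬2 = 3
¬B = ¬3 = 2
¬B ∨ C = 2 ∨ 4 = 4
¬A ∧ (¬B ∨ C) = 3 ∧ 4 = 3
¬(¬A ∧ (¬B ∨ C)) = ¬3 = 2
¬B = ¬3 = 2
¬B ∨ C = 2 ∨ 4 = 4
A ⊃ A = 2 ⊃ 2 = 5
(A ⊃ A) ∨ B = 5 ∨ 3 = 5
((A ⊃ A) ∨ B) ∨ C = 5 ∨ 4 = 5
(¬B ∨ C) ∨ (((A ⊃ A) ∨ B) ∨ C) = 4 ∨ 5 = 5
¬(¬A ∧ (¬B ∨ C)) ∧ ((¬B ∨ C) ∨ (((A ⊃ A) ∨ B) ∨ C)) = 2 ∧ 5 = 2
C ∨ A = 4 ∨ 2 = 4
B ⊃ A = 3 ⊃ 2 = 4
(C ∨ A) ∧ (B ⊃ A) = 4 ∧ 4 = 4
A ∧ C = 2 ∧ 4 = 2
((C ∨ A) ∧ (B ⊃ A)) ∧ (A ∧ C) = 4 ∧ 2 = 2
A ⊃ B = 2 ⊃ 3 = 5
C ∨ B = 4 ∨ 3 = 4
C ⊃ C = 4 ⊃ 4 = 5
(C ∨ B) ∨ (C ⊃ C) = 4 ∨ 5 = 5
(A ⊃ B) ∧ ((C ∨ B) ∨ (C ⊃ C)) = 5 ∧ 5 = 5
(((C ∨ A) ∧ (B ⊃ A)) ∧ (A ∧ C)) ∨ ((A ⊃ B) ∧ ((C ∨ B) ∨ (C ⊃ C))) = 2 ∨ 5 = 5
B ⊃ C = 3 ⊃ 4 = 5
B ⊃ B = 3 ⊃ 3 = 5
(B ⊃ C) ∨ (B ⊃ B) = 5 ∨ 5 = 5
¬C = ¬4 = 1
¬C ∨ C = 1 ∨ 4 = 4
B ⊃ A = 3 ⊃ 2 = 4
(¬C ∨ C) ∨ (B ⊃ A) = 4 ∨ 4 = 4
((B ⊃ C) ∨ (B ⊃ B)) ∨ ((¬C ∨ C) ∨ (B ⊃ A)) = 5 ∨ 4 = 5
((((C ∨ A) ∧ (B ⊃ A)) ∧ (A ∧ C)) ∨ ((A ⊃ B) ∧ ((C ∨ B) ∨ (C ⊃ C)))) ⊃ (((B ⊃ C) ∨ (B ⊃ B)) ∨ ((¬C ∨ C) ∨ (B ⊃ A))) = 5 ⊃ 5 = 5
(¬(¬A ∧ (¬B ∨ C)) ∧ ((¬B ∨ C) ∨ (((A ⊃ A) ∨ B) ∨ C))) ⊃ (((((C ∨ A) ∧ (B ⊃ A)) ∧ (A ∧ C)) ∨ ((A ⊃ B) ∧ ((C ∨ B) ∨ (C ⊃ C)))) ⊃ (((B ⊃ C) ∨ (B ⊃ B)) ∨ ((¬C ∨ C) ∨ (B ⊃ A)))) = 2 ⊃ 5 = 5
A ⊃ C = 2 ⊃ 4 = 5
A ⊃ (A ⊃ C) = 2 ⊃ 5 = 5
B ∧ C = 3 ∧ 4 = 3
¬(B ∧ C) = ¬3 = 2
B ∨ B = 3 ∨ 3 = 3
¬(B ∨ B) = ¬3 = 2
¬(B ∧ C) ∨ ¬(B ∨ B) = 2 ∨ 2 = 2
(A ⊃ (A ⊃ C)) ∧ (¬(B ∧ C) ∨ ¬(B ∨ B)) = 5 ∧ 2 = 2
A ∨ A = 2 ∨ 2 = 2
(A ∨ A) ∧ A = 2 ∧ 2 = 2
((A ∨ A) ∧ A) ∧ A = 2 ∧ 2 = 2
¬(((A ∨ A) ∧ A) ∧ A) = ¬2 = 3
((A ⊃ (A ⊃ C)) ∧ (¬(B ∧ C) ∨ ¬(B ∨ B))) ∧ ¬(((A ∨ A) ∧ A) ∧ A) = 2 ∧ 3 = 2
B ⊃ B = 3 ⊃ 3 = 5
¬(B ⊃ B) = ¬5 = 0
C ∧ B = 4 ∧ 3 = 3
¬(B ⊃ B) ∨ (C ∧ B) = 0 ∨ 3 = 3
A ⊃ B = 2 ⊃ 3 = 5
C ∧ A = 4 ∧ 2 = 2
(A ⊃ B) ∨ (C ∧ A) = 5 ∨ 2 = 5
¬B = ¬3 = 2
¬B ∨ A = 2 ∨ 2 = 2
((A ⊃ B) ∨ (C ∧ A)) ∨ (¬B ∨ A) = 5 ∨ 2 = 5
¬(((A ⊃ B) ∨ (C ∧ A)) ∨ (¬B ∨ A)) = ¬5 = 0
(¬(B ⊃ B) ∨ (C ∧ B)) ∨ ¬(((A ⊃ B) ∨ (C ∧ A)) ∨ (¬B ∨ A)) = 3 ∨ 0 = 3
(((A ⊃ (A ⊃ C)) ∧ (¬(B ∧ C) ∨ ¬(B ∨ B))) ∧ ¬(((A ∨ A) ∧ A) ∧ A)) ∨ ((¬(B ⊃ B) ∨ (C ∧ B)) ∨ ¬(((A ⊃ B) ∨ (C ∧ A)) ∨ (¬B ∨ A))) = 2 ∨ 3 = 3
((¬(¬A ∧ (¬B ∨ C)) ∧ ((¬B ∨ C) ∨ (((A ⊃ A) ∨ B) ∨ C))) ⊃ (((((C ∨ A) ∧ (B ⊃ A)) ∧ (A ∧ C)) ∨ ((A ⊃ B) ∧ ((C ∨ B) ∨ (C ⊃ C)))) ⊃ (((B ⊃ C) ∨ (B ⊃ B)) ∨ ((¬C ∨ C) ∨ (B ⊃ A))))) ∨ ((((A ⊃ (A ⊃ C)) ∧ (¬(B ∧ C) ∨ ¬(B ∨ B))) ∧ ¬(((A ∨ A) ∧ A) ∧ A)) ∨ ((¬(B ⊃ B) ∨ (C ∧ B)) ∨ ¬(((A ⊃ B) ∨ (C ∧ A)) ∨ (¬B ∨ A)))) = 5 ∨ 3 = 5

5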